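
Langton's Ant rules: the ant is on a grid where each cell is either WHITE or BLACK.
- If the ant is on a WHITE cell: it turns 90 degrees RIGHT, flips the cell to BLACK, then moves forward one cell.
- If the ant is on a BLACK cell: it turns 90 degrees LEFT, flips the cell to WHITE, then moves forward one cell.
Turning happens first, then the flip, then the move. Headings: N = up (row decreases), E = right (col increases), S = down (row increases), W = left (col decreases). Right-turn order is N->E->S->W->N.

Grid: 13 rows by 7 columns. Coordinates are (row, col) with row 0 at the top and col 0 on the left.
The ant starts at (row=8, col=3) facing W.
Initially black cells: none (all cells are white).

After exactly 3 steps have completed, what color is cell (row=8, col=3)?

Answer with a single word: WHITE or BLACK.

Answer: BLACK

Derivation:
Step 1: on WHITE (8,3): turn R to N, flip to black, move to (7,3). |black|=1
Step 2: on WHITE (7,3): turn R to E, flip to black, move to (7,4). |black|=2
Step 3: on WHITE (7,4): turn R to S, flip to black, move to (8,4). |black|=3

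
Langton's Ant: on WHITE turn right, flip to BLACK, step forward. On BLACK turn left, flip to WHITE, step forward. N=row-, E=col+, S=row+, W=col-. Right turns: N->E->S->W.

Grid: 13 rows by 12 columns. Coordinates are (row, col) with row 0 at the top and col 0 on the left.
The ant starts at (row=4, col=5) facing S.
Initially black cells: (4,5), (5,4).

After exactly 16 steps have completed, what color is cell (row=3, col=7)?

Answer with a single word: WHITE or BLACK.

Answer: BLACK

Derivation:
Step 1: on BLACK (4,5): turn L to E, flip to white, move to (4,6). |black|=1
Step 2: on WHITE (4,6): turn R to S, flip to black, move to (5,6). |black|=2
Step 3: on WHITE (5,6): turn R to W, flip to black, move to (5,5). |black|=3
Step 4: on WHITE (5,5): turn R to N, flip to black, move to (4,5). |black|=4
Step 5: on WHITE (4,5): turn R to E, flip to black, move to (4,6). |black|=5
Step 6: on BLACK (4,6): turn L to N, flip to white, move to (3,6). |black|=4
Step 7: on WHITE (3,6): turn R to E, flip to black, move to (3,7). |black|=5
Step 8: on WHITE (3,7): turn R to S, flip to black, move to (4,7). |black|=6
Step 9: on WHITE (4,7): turn R to W, flip to black, move to (4,6). |black|=7
Step 10: on WHITE (4,6): turn R to N, flip to black, move to (3,6). |black|=8
Step 11: on BLACK (3,6): turn L to W, flip to white, move to (3,5). |black|=7
Step 12: on WHITE (3,5): turn R to N, flip to black, move to (2,5). |black|=8
Step 13: on WHITE (2,5): turn R to E, flip to black, move to (2,6). |black|=9
Step 14: on WHITE (2,6): turn R to S, flip to black, move to (3,6). |black|=10
Step 15: on WHITE (3,6): turn R to W, flip to black, move to (3,5). |black|=11
Step 16: on BLACK (3,5): turn L to S, flip to white, move to (4,5). |black|=10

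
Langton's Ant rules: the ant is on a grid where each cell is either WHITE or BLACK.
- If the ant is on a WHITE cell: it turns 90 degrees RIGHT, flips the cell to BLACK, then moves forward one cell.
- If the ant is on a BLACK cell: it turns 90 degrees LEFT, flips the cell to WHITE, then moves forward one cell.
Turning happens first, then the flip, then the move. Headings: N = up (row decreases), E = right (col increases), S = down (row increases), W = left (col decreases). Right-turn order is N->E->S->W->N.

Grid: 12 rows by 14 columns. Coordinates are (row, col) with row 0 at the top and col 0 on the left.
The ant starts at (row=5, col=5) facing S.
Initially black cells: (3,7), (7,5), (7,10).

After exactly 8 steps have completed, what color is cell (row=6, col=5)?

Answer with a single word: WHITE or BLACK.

Step 1: on WHITE (5,5): turn R to W, flip to black, move to (5,4). |black|=4
Step 2: on WHITE (5,4): turn R to N, flip to black, move to (4,4). |black|=5
Step 3: on WHITE (4,4): turn R to E, flip to black, move to (4,5). |black|=6
Step 4: on WHITE (4,5): turn R to S, flip to black, move to (5,5). |black|=7
Step 5: on BLACK (5,5): turn L to E, flip to white, move to (5,6). |black|=6
Step 6: on WHITE (5,6): turn R to S, flip to black, move to (6,6). |black|=7
Step 7: on WHITE (6,6): turn R to W, flip to black, move to (6,5). |black|=8
Step 8: on WHITE (6,5): turn R to N, flip to black, move to (5,5). |black|=9

Answer: BLACK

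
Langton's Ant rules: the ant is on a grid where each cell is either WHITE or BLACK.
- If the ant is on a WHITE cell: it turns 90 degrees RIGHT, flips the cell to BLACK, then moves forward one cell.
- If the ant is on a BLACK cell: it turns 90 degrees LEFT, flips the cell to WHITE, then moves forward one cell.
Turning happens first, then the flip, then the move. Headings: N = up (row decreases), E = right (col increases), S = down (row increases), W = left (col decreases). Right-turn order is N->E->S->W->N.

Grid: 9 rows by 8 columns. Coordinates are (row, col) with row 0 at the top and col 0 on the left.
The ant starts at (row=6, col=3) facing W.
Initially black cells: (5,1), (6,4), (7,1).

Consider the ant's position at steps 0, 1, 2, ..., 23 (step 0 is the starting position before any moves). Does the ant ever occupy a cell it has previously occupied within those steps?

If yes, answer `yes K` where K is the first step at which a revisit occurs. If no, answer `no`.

Step 1: on WHITE (6,3): turn R to N, flip to black, move to (5,3). |black|=4 — new cell
Step 2: on WHITE (5,3): turn R to E, flip to black, move to (5,4). |black|=5 — new cell
Step 3: on WHITE (5,4): turn R to S, flip to black, move to (6,4). |black|=6 — new cell
Step 4: on BLACK (6,4): turn L to E, flip to white, move to (6,5). |black|=5 — new cell
Step 5: on WHITE (6,5): turn R to S, flip to black, move to (7,5). |black|=6 — new cell
Step 6: on WHITE (7,5): turn R to W, flip to black, move to (7,4). |black|=7 — new cell
Step 7: on WHITE (7,4): turn R to N, flip to black, move to (6,4). |black|=8 — REVISIT

Answer: yes 7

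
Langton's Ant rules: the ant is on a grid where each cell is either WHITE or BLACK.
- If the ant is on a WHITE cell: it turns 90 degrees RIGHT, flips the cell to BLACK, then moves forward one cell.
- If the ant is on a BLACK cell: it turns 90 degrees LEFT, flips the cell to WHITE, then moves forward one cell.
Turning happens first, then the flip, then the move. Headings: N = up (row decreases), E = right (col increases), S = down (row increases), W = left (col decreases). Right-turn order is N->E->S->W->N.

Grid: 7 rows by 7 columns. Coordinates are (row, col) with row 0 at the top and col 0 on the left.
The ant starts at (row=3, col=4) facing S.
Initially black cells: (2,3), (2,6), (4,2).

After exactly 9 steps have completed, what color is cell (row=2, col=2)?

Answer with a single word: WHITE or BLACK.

Answer: WHITE

Derivation:
Step 1: on WHITE (3,4): turn R to W, flip to black, move to (3,3). |black|=4
Step 2: on WHITE (3,3): turn R to N, flip to black, move to (2,3). |black|=5
Step 3: on BLACK (2,3): turn L to W, flip to white, move to (2,2). |black|=4
Step 4: on WHITE (2,2): turn R to N, flip to black, move to (1,2). |black|=5
Step 5: on WHITE (1,2): turn R to E, flip to black, move to (1,3). |black|=6
Step 6: on WHITE (1,3): turn R to S, flip to black, move to (2,3). |black|=7
Step 7: on WHITE (2,3): turn R to W, flip to black, move to (2,2). |black|=8
Step 8: on BLACK (2,2): turn L to S, flip to white, move to (3,2). |black|=7
Step 9: on WHITE (3,2): turn R to W, flip to black, move to (3,1). |black|=8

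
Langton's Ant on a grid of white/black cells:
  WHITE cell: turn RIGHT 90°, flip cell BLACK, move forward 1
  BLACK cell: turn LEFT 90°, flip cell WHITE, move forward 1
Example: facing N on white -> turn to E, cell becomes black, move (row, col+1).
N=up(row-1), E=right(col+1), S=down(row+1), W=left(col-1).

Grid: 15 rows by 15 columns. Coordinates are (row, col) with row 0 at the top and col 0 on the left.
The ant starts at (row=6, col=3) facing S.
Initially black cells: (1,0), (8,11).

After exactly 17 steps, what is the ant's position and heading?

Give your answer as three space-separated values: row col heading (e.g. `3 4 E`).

Answer: 6 4 E

Derivation:
Step 1: on WHITE (6,3): turn R to W, flip to black, move to (6,2). |black|=3
Step 2: on WHITE (6,2): turn R to N, flip to black, move to (5,2). |black|=4
Step 3: on WHITE (5,2): turn R to E, flip to black, move to (5,3). |black|=5
Step 4: on WHITE (5,3): turn R to S, flip to black, move to (6,3). |black|=6
Step 5: on BLACK (6,3): turn L to E, flip to white, move to (6,4). |black|=5
Step 6: on WHITE (6,4): turn R to S, flip to black, move to (7,4). |black|=6
Step 7: on WHITE (7,4): turn R to W, flip to black, move to (7,3). |black|=7
Step 8: on WHITE (7,3): turn R to N, flip to black, move to (6,3). |black|=8
Step 9: on WHITE (6,3): turn R to E, flip to black, move to (6,4). |black|=9
Step 10: on BLACK (6,4): turn L to N, flip to white, move to (5,4). |black|=8
Step 11: on WHITE (5,4): turn R to E, flip to black, move to (5,5). |black|=9
Step 12: on WHITE (5,5): turn R to S, flip to black, move to (6,5). |black|=10
Step 13: on WHITE (6,5): turn R to W, flip to black, move to (6,4). |black|=11
Step 14: on WHITE (6,4): turn R to N, flip to black, move to (5,4). |black|=12
Step 15: on BLACK (5,4): turn L to W, flip to white, move to (5,3). |black|=11
Step 16: on BLACK (5,3): turn L to S, flip to white, move to (6,3). |black|=10
Step 17: on BLACK (6,3): turn L to E, flip to white, move to (6,4). |black|=9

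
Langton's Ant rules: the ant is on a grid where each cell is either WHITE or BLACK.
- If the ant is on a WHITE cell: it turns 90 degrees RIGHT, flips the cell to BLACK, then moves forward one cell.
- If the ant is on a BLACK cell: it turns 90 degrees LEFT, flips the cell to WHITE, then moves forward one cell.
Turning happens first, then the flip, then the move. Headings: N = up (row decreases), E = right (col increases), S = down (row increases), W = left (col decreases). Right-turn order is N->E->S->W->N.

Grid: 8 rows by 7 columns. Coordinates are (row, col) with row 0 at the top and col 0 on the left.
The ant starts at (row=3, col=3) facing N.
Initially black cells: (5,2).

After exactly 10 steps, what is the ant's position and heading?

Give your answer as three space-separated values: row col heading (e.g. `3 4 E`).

Answer: 4 2 S

Derivation:
Step 1: on WHITE (3,3): turn R to E, flip to black, move to (3,4). |black|=2
Step 2: on WHITE (3,4): turn R to S, flip to black, move to (4,4). |black|=3
Step 3: on WHITE (4,4): turn R to W, flip to black, move to (4,3). |black|=4
Step 4: on WHITE (4,3): turn R to N, flip to black, move to (3,3). |black|=5
Step 5: on BLACK (3,3): turn L to W, flip to white, move to (3,2). |black|=4
Step 6: on WHITE (3,2): turn R to N, flip to black, move to (2,2). |black|=5
Step 7: on WHITE (2,2): turn R to E, flip to black, move to (2,3). |black|=6
Step 8: on WHITE (2,3): turn R to S, flip to black, move to (3,3). |black|=7
Step 9: on WHITE (3,3): turn R to W, flip to black, move to (3,2). |black|=8
Step 10: on BLACK (3,2): turn L to S, flip to white, move to (4,2). |black|=7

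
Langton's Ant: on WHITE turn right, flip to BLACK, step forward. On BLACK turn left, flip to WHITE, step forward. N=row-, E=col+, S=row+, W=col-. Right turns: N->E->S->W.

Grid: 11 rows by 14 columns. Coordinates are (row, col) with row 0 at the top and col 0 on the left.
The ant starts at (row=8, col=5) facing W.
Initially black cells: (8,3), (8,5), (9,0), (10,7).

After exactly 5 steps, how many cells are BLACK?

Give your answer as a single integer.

Step 1: on BLACK (8,5): turn L to S, flip to white, move to (9,5). |black|=3
Step 2: on WHITE (9,5): turn R to W, flip to black, move to (9,4). |black|=4
Step 3: on WHITE (9,4): turn R to N, flip to black, move to (8,4). |black|=5
Step 4: on WHITE (8,4): turn R to E, flip to black, move to (8,5). |black|=6
Step 5: on WHITE (8,5): turn R to S, flip to black, move to (9,5). |black|=7

Answer: 7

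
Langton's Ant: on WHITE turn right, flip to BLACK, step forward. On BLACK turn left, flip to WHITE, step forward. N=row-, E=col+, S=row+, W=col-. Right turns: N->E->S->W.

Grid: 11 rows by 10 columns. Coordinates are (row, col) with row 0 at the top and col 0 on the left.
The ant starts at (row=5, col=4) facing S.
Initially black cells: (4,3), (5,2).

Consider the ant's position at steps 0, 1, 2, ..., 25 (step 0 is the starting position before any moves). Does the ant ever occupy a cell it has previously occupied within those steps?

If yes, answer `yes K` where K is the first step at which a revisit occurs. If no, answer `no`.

Step 1: on WHITE (5,4): turn R to W, flip to black, move to (5,3). |black|=3 — new cell
Step 2: on WHITE (5,3): turn R to N, flip to black, move to (4,3). |black|=4 — new cell
Step 3: on BLACK (4,3): turn L to W, flip to white, move to (4,2). |black|=3 — new cell
Step 4: on WHITE (4,2): turn R to N, flip to black, move to (3,2). |black|=4 — new cell
Step 5: on WHITE (3,2): turn R to E, flip to black, move to (3,3). |black|=5 — new cell
Step 6: on WHITE (3,3): turn R to S, flip to black, move to (4,3). |black|=6 — REVISIT

Answer: yes 6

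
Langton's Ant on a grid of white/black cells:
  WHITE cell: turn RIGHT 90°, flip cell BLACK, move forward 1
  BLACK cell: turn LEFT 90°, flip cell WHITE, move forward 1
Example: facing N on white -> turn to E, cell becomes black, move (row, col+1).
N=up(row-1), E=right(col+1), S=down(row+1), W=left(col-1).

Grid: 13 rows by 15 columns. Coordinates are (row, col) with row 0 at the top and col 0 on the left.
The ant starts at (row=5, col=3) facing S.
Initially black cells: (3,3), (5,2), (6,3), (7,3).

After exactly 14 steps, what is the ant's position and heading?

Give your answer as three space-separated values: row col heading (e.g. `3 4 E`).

Answer: 6 0 N

Derivation:
Step 1: on WHITE (5,3): turn R to W, flip to black, move to (5,2). |black|=5
Step 2: on BLACK (5,2): turn L to S, flip to white, move to (6,2). |black|=4
Step 3: on WHITE (6,2): turn R to W, flip to black, move to (6,1). |black|=5
Step 4: on WHITE (6,1): turn R to N, flip to black, move to (5,1). |black|=6
Step 5: on WHITE (5,1): turn R to E, flip to black, move to (5,2). |black|=7
Step 6: on WHITE (5,2): turn R to S, flip to black, move to (6,2). |black|=8
Step 7: on BLACK (6,2): turn L to E, flip to white, move to (6,3). |black|=7
Step 8: on BLACK (6,3): turn L to N, flip to white, move to (5,3). |black|=6
Step 9: on BLACK (5,3): turn L to W, flip to white, move to (5,2). |black|=5
Step 10: on BLACK (5,2): turn L to S, flip to white, move to (6,2). |black|=4
Step 11: on WHITE (6,2): turn R to W, flip to black, move to (6,1). |black|=5
Step 12: on BLACK (6,1): turn L to S, flip to white, move to (7,1). |black|=4
Step 13: on WHITE (7,1): turn R to W, flip to black, move to (7,0). |black|=5
Step 14: on WHITE (7,0): turn R to N, flip to black, move to (6,0). |black|=6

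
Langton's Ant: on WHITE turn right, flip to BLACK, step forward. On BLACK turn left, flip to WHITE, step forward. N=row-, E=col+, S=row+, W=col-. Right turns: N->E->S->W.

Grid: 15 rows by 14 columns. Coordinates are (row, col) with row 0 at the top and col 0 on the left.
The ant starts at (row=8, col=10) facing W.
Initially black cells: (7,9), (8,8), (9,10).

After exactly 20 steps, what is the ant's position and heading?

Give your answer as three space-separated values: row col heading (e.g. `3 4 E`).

Answer: 8 8 E

Derivation:
Step 1: on WHITE (8,10): turn R to N, flip to black, move to (7,10). |black|=4
Step 2: on WHITE (7,10): turn R to E, flip to black, move to (7,11). |black|=5
Step 3: on WHITE (7,11): turn R to S, flip to black, move to (8,11). |black|=6
Step 4: on WHITE (8,11): turn R to W, flip to black, move to (8,10). |black|=7
Step 5: on BLACK (8,10): turn L to S, flip to white, move to (9,10). |black|=6
Step 6: on BLACK (9,10): turn L to E, flip to white, move to (9,11). |black|=5
Step 7: on WHITE (9,11): turn R to S, flip to black, move to (10,11). |black|=6
Step 8: on WHITE (10,11): turn R to W, flip to black, move to (10,10). |black|=7
Step 9: on WHITE (10,10): turn R to N, flip to black, move to (9,10). |black|=8
Step 10: on WHITE (9,10): turn R to E, flip to black, move to (9,11). |black|=9
Step 11: on BLACK (9,11): turn L to N, flip to white, move to (8,11). |black|=8
Step 12: on BLACK (8,11): turn L to W, flip to white, move to (8,10). |black|=7
Step 13: on WHITE (8,10): turn R to N, flip to black, move to (7,10). |black|=8
Step 14: on BLACK (7,10): turn L to W, flip to white, move to (7,9). |black|=7
Step 15: on BLACK (7,9): turn L to S, flip to white, move to (8,9). |black|=6
Step 16: on WHITE (8,9): turn R to W, flip to black, move to (8,8). |black|=7
Step 17: on BLACK (8,8): turn L to S, flip to white, move to (9,8). |black|=6
Step 18: on WHITE (9,8): turn R to W, flip to black, move to (9,7). |black|=7
Step 19: on WHITE (9,7): turn R to N, flip to black, move to (8,7). |black|=8
Step 20: on WHITE (8,7): turn R to E, flip to black, move to (8,8). |black|=9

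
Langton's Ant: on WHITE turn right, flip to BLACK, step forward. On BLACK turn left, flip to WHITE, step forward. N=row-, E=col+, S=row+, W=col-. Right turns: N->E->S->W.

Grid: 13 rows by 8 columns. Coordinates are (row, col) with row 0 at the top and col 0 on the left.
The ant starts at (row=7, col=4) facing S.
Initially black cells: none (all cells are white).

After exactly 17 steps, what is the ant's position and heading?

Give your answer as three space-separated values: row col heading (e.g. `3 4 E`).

Step 1: on WHITE (7,4): turn R to W, flip to black, move to (7,3). |black|=1
Step 2: on WHITE (7,3): turn R to N, flip to black, move to (6,3). |black|=2
Step 3: on WHITE (6,3): turn R to E, flip to black, move to (6,4). |black|=3
Step 4: on WHITE (6,4): turn R to S, flip to black, move to (7,4). |black|=4
Step 5: on BLACK (7,4): turn L to E, flip to white, move to (7,5). |black|=3
Step 6: on WHITE (7,5): turn R to S, flip to black, move to (8,5). |black|=4
Step 7: on WHITE (8,5): turn R to W, flip to black, move to (8,4). |black|=5
Step 8: on WHITE (8,4): turn R to N, flip to black, move to (7,4). |black|=6
Step 9: on WHITE (7,4): turn R to E, flip to black, move to (7,5). |black|=7
Step 10: on BLACK (7,5): turn L to N, flip to white, move to (6,5). |black|=6
Step 11: on WHITE (6,5): turn R to E, flip to black, move to (6,6). |black|=7
Step 12: on WHITE (6,6): turn R to S, flip to black, move to (7,6). |black|=8
Step 13: on WHITE (7,6): turn R to W, flip to black, move to (7,5). |black|=9
Step 14: on WHITE (7,5): turn R to N, flip to black, move to (6,5). |black|=10
Step 15: on BLACK (6,5): turn L to W, flip to white, move to (6,4). |black|=9
Step 16: on BLACK (6,4): turn L to S, flip to white, move to (7,4). |black|=8
Step 17: on BLACK (7,4): turn L to E, flip to white, move to (7,5). |black|=7

Answer: 7 5 E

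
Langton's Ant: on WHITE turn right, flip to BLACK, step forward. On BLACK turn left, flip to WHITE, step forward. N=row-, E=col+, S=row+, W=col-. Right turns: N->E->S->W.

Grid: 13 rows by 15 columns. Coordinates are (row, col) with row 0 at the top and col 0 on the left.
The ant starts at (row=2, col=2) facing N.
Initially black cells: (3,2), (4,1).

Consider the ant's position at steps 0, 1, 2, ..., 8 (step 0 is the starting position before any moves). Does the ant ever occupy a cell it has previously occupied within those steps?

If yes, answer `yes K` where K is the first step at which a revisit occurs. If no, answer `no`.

Answer: no

Derivation:
Step 1: on WHITE (2,2): turn R to E, flip to black, move to (2,3). |black|=3 — new cell
Step 2: on WHITE (2,3): turn R to S, flip to black, move to (3,3). |black|=4 — new cell
Step 3: on WHITE (3,3): turn R to W, flip to black, move to (3,2). |black|=5 — new cell
Step 4: on BLACK (3,2): turn L to S, flip to white, move to (4,2). |black|=4 — new cell
Step 5: on WHITE (4,2): turn R to W, flip to black, move to (4,1). |black|=5 — new cell
Step 6: on BLACK (4,1): turn L to S, flip to white, move to (5,1). |black|=4 — new cell
Step 7: on WHITE (5,1): turn R to W, flip to black, move to (5,0). |black|=5 — new cell
Step 8: on WHITE (5,0): turn R to N, flip to black, move to (4,0). |black|=6 — new cell
No revisit within 8 steps.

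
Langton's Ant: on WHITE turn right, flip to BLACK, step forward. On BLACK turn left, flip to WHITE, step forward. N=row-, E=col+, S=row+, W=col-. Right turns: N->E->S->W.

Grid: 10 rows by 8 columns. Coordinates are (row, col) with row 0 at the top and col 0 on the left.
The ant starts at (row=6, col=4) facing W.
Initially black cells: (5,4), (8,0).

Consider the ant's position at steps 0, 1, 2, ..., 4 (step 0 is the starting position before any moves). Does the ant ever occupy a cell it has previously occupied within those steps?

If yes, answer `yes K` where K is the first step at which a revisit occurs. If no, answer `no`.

Step 1: on WHITE (6,4): turn R to N, flip to black, move to (5,4). |black|=3 — new cell
Step 2: on BLACK (5,4): turn L to W, flip to white, move to (5,3). |black|=2 — new cell
Step 3: on WHITE (5,3): turn R to N, flip to black, move to (4,3). |black|=3 — new cell
Step 4: on WHITE (4,3): turn R to E, flip to black, move to (4,4). |black|=4 — new cell
No revisit within 4 steps.

Answer: no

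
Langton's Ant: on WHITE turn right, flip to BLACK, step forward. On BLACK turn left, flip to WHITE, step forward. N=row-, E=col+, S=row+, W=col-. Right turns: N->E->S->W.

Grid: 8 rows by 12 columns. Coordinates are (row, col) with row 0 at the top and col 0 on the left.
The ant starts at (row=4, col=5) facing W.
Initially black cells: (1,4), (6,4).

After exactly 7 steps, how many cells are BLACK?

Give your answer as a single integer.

Answer: 7

Derivation:
Step 1: on WHITE (4,5): turn R to N, flip to black, move to (3,5). |black|=3
Step 2: on WHITE (3,5): turn R to E, flip to black, move to (3,6). |black|=4
Step 3: on WHITE (3,6): turn R to S, flip to black, move to (4,6). |black|=5
Step 4: on WHITE (4,6): turn R to W, flip to black, move to (4,5). |black|=6
Step 5: on BLACK (4,5): turn L to S, flip to white, move to (5,5). |black|=5
Step 6: on WHITE (5,5): turn R to W, flip to black, move to (5,4). |black|=6
Step 7: on WHITE (5,4): turn R to N, flip to black, move to (4,4). |black|=7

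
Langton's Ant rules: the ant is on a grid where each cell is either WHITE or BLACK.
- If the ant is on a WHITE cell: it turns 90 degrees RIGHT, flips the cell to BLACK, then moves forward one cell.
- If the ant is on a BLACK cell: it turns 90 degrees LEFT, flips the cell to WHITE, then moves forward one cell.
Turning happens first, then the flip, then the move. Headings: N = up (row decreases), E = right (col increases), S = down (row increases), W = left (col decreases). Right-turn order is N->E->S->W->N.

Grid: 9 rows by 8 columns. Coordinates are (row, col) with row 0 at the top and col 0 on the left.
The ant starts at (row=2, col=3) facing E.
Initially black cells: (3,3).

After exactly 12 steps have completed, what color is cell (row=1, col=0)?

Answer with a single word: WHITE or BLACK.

Answer: WHITE

Derivation:
Step 1: on WHITE (2,3): turn R to S, flip to black, move to (3,3). |black|=2
Step 2: on BLACK (3,3): turn L to E, flip to white, move to (3,4). |black|=1
Step 3: on WHITE (3,4): turn R to S, flip to black, move to (4,4). |black|=2
Step 4: on WHITE (4,4): turn R to W, flip to black, move to (4,3). |black|=3
Step 5: on WHITE (4,3): turn R to N, flip to black, move to (3,3). |black|=4
Step 6: on WHITE (3,3): turn R to E, flip to black, move to (3,4). |black|=5
Step 7: on BLACK (3,4): turn L to N, flip to white, move to (2,4). |black|=4
Step 8: on WHITE (2,4): turn R to E, flip to black, move to (2,5). |black|=5
Step 9: on WHITE (2,5): turn R to S, flip to black, move to (3,5). |black|=6
Step 10: on WHITE (3,5): turn R to W, flip to black, move to (3,4). |black|=7
Step 11: on WHITE (3,4): turn R to N, flip to black, move to (2,4). |black|=8
Step 12: on BLACK (2,4): turn L to W, flip to white, move to (2,3). |black|=7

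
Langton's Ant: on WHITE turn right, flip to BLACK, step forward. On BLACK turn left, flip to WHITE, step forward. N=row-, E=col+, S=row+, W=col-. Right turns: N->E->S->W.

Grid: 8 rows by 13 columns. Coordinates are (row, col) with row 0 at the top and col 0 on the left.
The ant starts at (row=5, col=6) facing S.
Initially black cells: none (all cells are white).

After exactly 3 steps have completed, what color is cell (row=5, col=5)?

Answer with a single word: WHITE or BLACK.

Answer: BLACK

Derivation:
Step 1: on WHITE (5,6): turn R to W, flip to black, move to (5,5). |black|=1
Step 2: on WHITE (5,5): turn R to N, flip to black, move to (4,5). |black|=2
Step 3: on WHITE (4,5): turn R to E, flip to black, move to (4,6). |black|=3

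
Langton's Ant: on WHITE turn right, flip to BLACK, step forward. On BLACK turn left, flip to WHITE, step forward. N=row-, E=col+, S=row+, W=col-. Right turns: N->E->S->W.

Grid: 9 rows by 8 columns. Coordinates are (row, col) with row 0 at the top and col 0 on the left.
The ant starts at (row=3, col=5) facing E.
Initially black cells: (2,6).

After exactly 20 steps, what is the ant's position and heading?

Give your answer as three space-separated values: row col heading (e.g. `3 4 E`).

Step 1: on WHITE (3,5): turn R to S, flip to black, move to (4,5). |black|=2
Step 2: on WHITE (4,5): turn R to W, flip to black, move to (4,4). |black|=3
Step 3: on WHITE (4,4): turn R to N, flip to black, move to (3,4). |black|=4
Step 4: on WHITE (3,4): turn R to E, flip to black, move to (3,5). |black|=5
Step 5: on BLACK (3,5): turn L to N, flip to white, move to (2,5). |black|=4
Step 6: on WHITE (2,5): turn R to E, flip to black, move to (2,6). |black|=5
Step 7: on BLACK (2,6): turn L to N, flip to white, move to (1,6). |black|=4
Step 8: on WHITE (1,6): turn R to E, flip to black, move to (1,7). |black|=5
Step 9: on WHITE (1,7): turn R to S, flip to black, move to (2,7). |black|=6
Step 10: on WHITE (2,7): turn R to W, flip to black, move to (2,6). |black|=7
Step 11: on WHITE (2,6): turn R to N, flip to black, move to (1,6). |black|=8
Step 12: on BLACK (1,6): turn L to W, flip to white, move to (1,5). |black|=7
Step 13: on WHITE (1,5): turn R to N, flip to black, move to (0,5). |black|=8
Step 14: on WHITE (0,5): turn R to E, flip to black, move to (0,6). |black|=9
Step 15: on WHITE (0,6): turn R to S, flip to black, move to (1,6). |black|=10
Step 16: on WHITE (1,6): turn R to W, flip to black, move to (1,5). |black|=11
Step 17: on BLACK (1,5): turn L to S, flip to white, move to (2,5). |black|=10
Step 18: on BLACK (2,5): turn L to E, flip to white, move to (2,6). |black|=9
Step 19: on BLACK (2,6): turn L to N, flip to white, move to (1,6). |black|=8
Step 20: on BLACK (1,6): turn L to W, flip to white, move to (1,5). |black|=7

Answer: 1 5 W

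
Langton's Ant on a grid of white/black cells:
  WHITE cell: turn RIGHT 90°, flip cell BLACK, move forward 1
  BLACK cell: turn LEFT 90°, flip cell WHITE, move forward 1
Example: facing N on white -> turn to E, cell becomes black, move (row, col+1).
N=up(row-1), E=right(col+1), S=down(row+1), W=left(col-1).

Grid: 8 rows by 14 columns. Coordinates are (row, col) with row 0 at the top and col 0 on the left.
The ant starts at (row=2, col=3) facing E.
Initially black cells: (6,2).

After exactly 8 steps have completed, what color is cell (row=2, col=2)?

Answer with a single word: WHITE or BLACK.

Answer: BLACK

Derivation:
Step 1: on WHITE (2,3): turn R to S, flip to black, move to (3,3). |black|=2
Step 2: on WHITE (3,3): turn R to W, flip to black, move to (3,2). |black|=3
Step 3: on WHITE (3,2): turn R to N, flip to black, move to (2,2). |black|=4
Step 4: on WHITE (2,2): turn R to E, flip to black, move to (2,3). |black|=5
Step 5: on BLACK (2,3): turn L to N, flip to white, move to (1,3). |black|=4
Step 6: on WHITE (1,3): turn R to E, flip to black, move to (1,4). |black|=5
Step 7: on WHITE (1,4): turn R to S, flip to black, move to (2,4). |black|=6
Step 8: on WHITE (2,4): turn R to W, flip to black, move to (2,3). |black|=7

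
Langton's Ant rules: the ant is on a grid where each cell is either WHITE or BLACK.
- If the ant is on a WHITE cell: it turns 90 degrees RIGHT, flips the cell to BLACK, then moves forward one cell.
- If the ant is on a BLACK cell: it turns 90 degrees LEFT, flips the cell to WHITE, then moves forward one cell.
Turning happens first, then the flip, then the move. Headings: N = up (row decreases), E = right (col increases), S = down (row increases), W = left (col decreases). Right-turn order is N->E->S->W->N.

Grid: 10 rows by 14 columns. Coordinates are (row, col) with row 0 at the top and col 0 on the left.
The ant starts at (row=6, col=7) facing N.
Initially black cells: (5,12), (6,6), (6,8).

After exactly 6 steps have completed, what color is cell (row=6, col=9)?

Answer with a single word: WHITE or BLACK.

Answer: BLACK

Derivation:
Step 1: on WHITE (6,7): turn R to E, flip to black, move to (6,8). |black|=4
Step 2: on BLACK (6,8): turn L to N, flip to white, move to (5,8). |black|=3
Step 3: on WHITE (5,8): turn R to E, flip to black, move to (5,9). |black|=4
Step 4: on WHITE (5,9): turn R to S, flip to black, move to (6,9). |black|=5
Step 5: on WHITE (6,9): turn R to W, flip to black, move to (6,8). |black|=6
Step 6: on WHITE (6,8): turn R to N, flip to black, move to (5,8). |black|=7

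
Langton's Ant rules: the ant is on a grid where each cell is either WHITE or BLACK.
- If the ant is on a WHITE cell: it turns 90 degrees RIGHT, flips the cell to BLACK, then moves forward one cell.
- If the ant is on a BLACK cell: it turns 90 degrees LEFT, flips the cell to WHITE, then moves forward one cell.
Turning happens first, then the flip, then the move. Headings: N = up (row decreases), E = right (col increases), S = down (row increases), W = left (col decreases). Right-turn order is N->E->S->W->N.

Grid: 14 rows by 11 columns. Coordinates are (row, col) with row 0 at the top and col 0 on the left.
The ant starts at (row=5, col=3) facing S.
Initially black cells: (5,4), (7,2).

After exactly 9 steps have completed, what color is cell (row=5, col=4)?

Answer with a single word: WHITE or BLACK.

Answer: WHITE

Derivation:
Step 1: on WHITE (5,3): turn R to W, flip to black, move to (5,2). |black|=3
Step 2: on WHITE (5,2): turn R to N, flip to black, move to (4,2). |black|=4
Step 3: on WHITE (4,2): turn R to E, flip to black, move to (4,3). |black|=5
Step 4: on WHITE (4,3): turn R to S, flip to black, move to (5,3). |black|=6
Step 5: on BLACK (5,3): turn L to E, flip to white, move to (5,4). |black|=5
Step 6: on BLACK (5,4): turn L to N, flip to white, move to (4,4). |black|=4
Step 7: on WHITE (4,4): turn R to E, flip to black, move to (4,5). |black|=5
Step 8: on WHITE (4,5): turn R to S, flip to black, move to (5,5). |black|=6
Step 9: on WHITE (5,5): turn R to W, flip to black, move to (5,4). |black|=7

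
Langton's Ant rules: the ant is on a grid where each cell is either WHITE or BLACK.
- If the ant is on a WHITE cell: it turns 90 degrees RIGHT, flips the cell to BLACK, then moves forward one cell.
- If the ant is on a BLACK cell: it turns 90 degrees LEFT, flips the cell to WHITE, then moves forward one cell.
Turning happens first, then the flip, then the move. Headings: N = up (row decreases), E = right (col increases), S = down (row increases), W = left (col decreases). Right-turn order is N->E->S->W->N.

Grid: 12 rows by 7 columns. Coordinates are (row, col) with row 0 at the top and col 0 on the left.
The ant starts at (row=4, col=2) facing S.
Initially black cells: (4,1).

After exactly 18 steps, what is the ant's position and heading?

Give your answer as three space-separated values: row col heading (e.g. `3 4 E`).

Answer: 7 3 S

Derivation:
Step 1: on WHITE (4,2): turn R to W, flip to black, move to (4,1). |black|=2
Step 2: on BLACK (4,1): turn L to S, flip to white, move to (5,1). |black|=1
Step 3: on WHITE (5,1): turn R to W, flip to black, move to (5,0). |black|=2
Step 4: on WHITE (5,0): turn R to N, flip to black, move to (4,0). |black|=3
Step 5: on WHITE (4,0): turn R to E, flip to black, move to (4,1). |black|=4
Step 6: on WHITE (4,1): turn R to S, flip to black, move to (5,1). |black|=5
Step 7: on BLACK (5,1): turn L to E, flip to white, move to (5,2). |black|=4
Step 8: on WHITE (5,2): turn R to S, flip to black, move to (6,2). |black|=5
Step 9: on WHITE (6,2): turn R to W, flip to black, move to (6,1). |black|=6
Step 10: on WHITE (6,1): turn R to N, flip to black, move to (5,1). |black|=7
Step 11: on WHITE (5,1): turn R to E, flip to black, move to (5,2). |black|=8
Step 12: on BLACK (5,2): turn L to N, flip to white, move to (4,2). |black|=7
Step 13: on BLACK (4,2): turn L to W, flip to white, move to (4,1). |black|=6
Step 14: on BLACK (4,1): turn L to S, flip to white, move to (5,1). |black|=5
Step 15: on BLACK (5,1): turn L to E, flip to white, move to (5,2). |black|=4
Step 16: on WHITE (5,2): turn R to S, flip to black, move to (6,2). |black|=5
Step 17: on BLACK (6,2): turn L to E, flip to white, move to (6,3). |black|=4
Step 18: on WHITE (6,3): turn R to S, flip to black, move to (7,3). |black|=5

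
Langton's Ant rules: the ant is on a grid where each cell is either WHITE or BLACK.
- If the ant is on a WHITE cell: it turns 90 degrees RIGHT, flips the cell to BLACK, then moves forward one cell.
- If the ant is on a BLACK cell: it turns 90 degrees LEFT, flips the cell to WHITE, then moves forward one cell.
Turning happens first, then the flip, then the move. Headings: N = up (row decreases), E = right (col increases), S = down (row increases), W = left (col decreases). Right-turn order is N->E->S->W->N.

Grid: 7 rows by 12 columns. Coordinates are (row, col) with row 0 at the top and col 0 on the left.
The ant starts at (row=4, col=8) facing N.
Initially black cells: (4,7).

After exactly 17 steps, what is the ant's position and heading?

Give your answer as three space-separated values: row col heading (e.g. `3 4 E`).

Step 1: on WHITE (4,8): turn R to E, flip to black, move to (4,9). |black|=2
Step 2: on WHITE (4,9): turn R to S, flip to black, move to (5,9). |black|=3
Step 3: on WHITE (5,9): turn R to W, flip to black, move to (5,8). |black|=4
Step 4: on WHITE (5,8): turn R to N, flip to black, move to (4,8). |black|=5
Step 5: on BLACK (4,8): turn L to W, flip to white, move to (4,7). |black|=4
Step 6: on BLACK (4,7): turn L to S, flip to white, move to (5,7). |black|=3
Step 7: on WHITE (5,7): turn R to W, flip to black, move to (5,6). |black|=4
Step 8: on WHITE (5,6): turn R to N, flip to black, move to (4,6). |black|=5
Step 9: on WHITE (4,6): turn R to E, flip to black, move to (4,7). |black|=6
Step 10: on WHITE (4,7): turn R to S, flip to black, move to (5,7). |black|=7
Step 11: on BLACK (5,7): turn L to E, flip to white, move to (5,8). |black|=6
Step 12: on BLACK (5,8): turn L to N, flip to white, move to (4,8). |black|=5
Step 13: on WHITE (4,8): turn R to E, flip to black, move to (4,9). |black|=6
Step 14: on BLACK (4,9): turn L to N, flip to white, move to (3,9). |black|=5
Step 15: on WHITE (3,9): turn R to E, flip to black, move to (3,10). |black|=6
Step 16: on WHITE (3,10): turn R to S, flip to black, move to (4,10). |black|=7
Step 17: on WHITE (4,10): turn R to W, flip to black, move to (4,9). |black|=8

Answer: 4 9 W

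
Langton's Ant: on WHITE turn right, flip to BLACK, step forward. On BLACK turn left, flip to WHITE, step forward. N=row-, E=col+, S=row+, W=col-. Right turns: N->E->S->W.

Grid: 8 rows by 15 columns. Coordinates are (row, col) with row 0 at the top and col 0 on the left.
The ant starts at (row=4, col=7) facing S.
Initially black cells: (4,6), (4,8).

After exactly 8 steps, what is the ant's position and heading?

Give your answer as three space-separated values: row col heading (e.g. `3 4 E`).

Answer: 6 7 S

Derivation:
Step 1: on WHITE (4,7): turn R to W, flip to black, move to (4,6). |black|=3
Step 2: on BLACK (4,6): turn L to S, flip to white, move to (5,6). |black|=2
Step 3: on WHITE (5,6): turn R to W, flip to black, move to (5,5). |black|=3
Step 4: on WHITE (5,5): turn R to N, flip to black, move to (4,5). |black|=4
Step 5: on WHITE (4,5): turn R to E, flip to black, move to (4,6). |black|=5
Step 6: on WHITE (4,6): turn R to S, flip to black, move to (5,6). |black|=6
Step 7: on BLACK (5,6): turn L to E, flip to white, move to (5,7). |black|=5
Step 8: on WHITE (5,7): turn R to S, flip to black, move to (6,7). |black|=6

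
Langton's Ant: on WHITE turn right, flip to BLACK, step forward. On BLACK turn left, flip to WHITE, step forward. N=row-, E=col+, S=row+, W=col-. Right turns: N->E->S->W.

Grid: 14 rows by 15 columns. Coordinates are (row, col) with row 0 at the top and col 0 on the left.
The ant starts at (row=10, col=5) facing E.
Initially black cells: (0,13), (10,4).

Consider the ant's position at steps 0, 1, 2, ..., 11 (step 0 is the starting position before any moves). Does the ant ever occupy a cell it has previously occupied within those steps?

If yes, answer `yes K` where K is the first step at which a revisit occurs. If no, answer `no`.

Step 1: on WHITE (10,5): turn R to S, flip to black, move to (11,5). |black|=3 — new cell
Step 2: on WHITE (11,5): turn R to W, flip to black, move to (11,4). |black|=4 — new cell
Step 3: on WHITE (11,4): turn R to N, flip to black, move to (10,4). |black|=5 — new cell
Step 4: on BLACK (10,4): turn L to W, flip to white, move to (10,3). |black|=4 — new cell
Step 5: on WHITE (10,3): turn R to N, flip to black, move to (9,3). |black|=5 — new cell
Step 6: on WHITE (9,3): turn R to E, flip to black, move to (9,4). |black|=6 — new cell
Step 7: on WHITE (9,4): turn R to S, flip to black, move to (10,4). |black|=7 — REVISIT

Answer: yes 7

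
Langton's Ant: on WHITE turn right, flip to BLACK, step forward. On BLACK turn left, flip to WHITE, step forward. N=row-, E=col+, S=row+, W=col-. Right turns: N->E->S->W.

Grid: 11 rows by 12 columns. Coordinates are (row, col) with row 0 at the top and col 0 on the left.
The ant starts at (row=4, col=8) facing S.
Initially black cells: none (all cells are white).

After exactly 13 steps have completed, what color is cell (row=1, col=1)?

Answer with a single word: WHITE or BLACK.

Step 1: on WHITE (4,8): turn R to W, flip to black, move to (4,7). |black|=1
Step 2: on WHITE (4,7): turn R to N, flip to black, move to (3,7). |black|=2
Step 3: on WHITE (3,7): turn R to E, flip to black, move to (3,8). |black|=3
Step 4: on WHITE (3,8): turn R to S, flip to black, move to (4,8). |black|=4
Step 5: on BLACK (4,8): turn L to E, flip to white, move to (4,9). |black|=3
Step 6: on WHITE (4,9): turn R to S, flip to black, move to (5,9). |black|=4
Step 7: on WHITE (5,9): turn R to W, flip to black, move to (5,8). |black|=5
Step 8: on WHITE (5,8): turn R to N, flip to black, move to (4,8). |black|=6
Step 9: on WHITE (4,8): turn R to E, flip to black, move to (4,9). |black|=7
Step 10: on BLACK (4,9): turn L to N, flip to white, move to (3,9). |black|=6
Step 11: on WHITE (3,9): turn R to E, flip to black, move to (3,10). |black|=7
Step 12: on WHITE (3,10): turn R to S, flip to black, move to (4,10). |black|=8
Step 13: on WHITE (4,10): turn R to W, flip to black, move to (4,9). |black|=9

Answer: WHITE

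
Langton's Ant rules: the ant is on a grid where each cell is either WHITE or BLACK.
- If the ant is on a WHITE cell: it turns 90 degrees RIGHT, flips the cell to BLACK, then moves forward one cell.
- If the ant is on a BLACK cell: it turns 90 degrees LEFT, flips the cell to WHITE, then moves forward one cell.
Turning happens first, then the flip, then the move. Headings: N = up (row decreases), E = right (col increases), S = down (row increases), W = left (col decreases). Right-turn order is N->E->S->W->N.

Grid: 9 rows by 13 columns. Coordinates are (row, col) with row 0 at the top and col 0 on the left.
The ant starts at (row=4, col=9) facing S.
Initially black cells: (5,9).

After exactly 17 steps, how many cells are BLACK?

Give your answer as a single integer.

Step 1: on WHITE (4,9): turn R to W, flip to black, move to (4,8). |black|=2
Step 2: on WHITE (4,8): turn R to N, flip to black, move to (3,8). |black|=3
Step 3: on WHITE (3,8): turn R to E, flip to black, move to (3,9). |black|=4
Step 4: on WHITE (3,9): turn R to S, flip to black, move to (4,9). |black|=5
Step 5: on BLACK (4,9): turn L to E, flip to white, move to (4,10). |black|=4
Step 6: on WHITE (4,10): turn R to S, flip to black, move to (5,10). |black|=5
Step 7: on WHITE (5,10): turn R to W, flip to black, move to (5,9). |black|=6
Step 8: on BLACK (5,9): turn L to S, flip to white, move to (6,9). |black|=5
Step 9: on WHITE (6,9): turn R to W, flip to black, move to (6,8). |black|=6
Step 10: on WHITE (6,8): turn R to N, flip to black, move to (5,8). |black|=7
Step 11: on WHITE (5,8): turn R to E, flip to black, move to (5,9). |black|=8
Step 12: on WHITE (5,9): turn R to S, flip to black, move to (6,9). |black|=9
Step 13: on BLACK (6,9): turn L to E, flip to white, move to (6,10). |black|=8
Step 14: on WHITE (6,10): turn R to S, flip to black, move to (7,10). |black|=9
Step 15: on WHITE (7,10): turn R to W, flip to black, move to (7,9). |black|=10
Step 16: on WHITE (7,9): turn R to N, flip to black, move to (6,9). |black|=11
Step 17: on WHITE (6,9): turn R to E, flip to black, move to (6,10). |black|=12

Answer: 12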